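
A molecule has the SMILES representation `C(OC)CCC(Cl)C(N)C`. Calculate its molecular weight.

Atom tally by fragment:
  CH3OCH2 → C:2 H:5 O:1
  CH2 → C:1 H:2
  CH2 → C:1 H:2
  CH(Cl) → C:1 H:1 Cl:1
  CH(NH2) → C:1 H:3 N:1
  CH3 → C:1 H:3
Element totals:
  C: 7
  H: 16
  Cl: 1
  N: 1
  O: 1
Molecular formula: C7H16ClNO.
  M = 7(12.011) + 16(1.008) + 35.45 + 14.007 + 15.999
    = 84.077 + 16.128 + 35.450 + 14.007 + 15.999 = 165.661

165.66 g/mol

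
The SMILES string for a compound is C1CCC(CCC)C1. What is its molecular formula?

Atom tally by fragment:
  cyclopentane ring core → C:5 H:10
  (− 1 ring H displaced by substituents)
  + CH2CH2CH3 → C:3 H:7
Element totals:
  C: 8
  H: 16

C8H16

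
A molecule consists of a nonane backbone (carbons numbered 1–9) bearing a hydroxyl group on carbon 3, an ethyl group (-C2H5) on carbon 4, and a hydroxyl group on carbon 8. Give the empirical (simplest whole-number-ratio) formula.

C11H24O2

Atom tally by fragment:
  CH3 → C:1 H:3
  CH2 → C:1 H:2
  CH(OH) → C:1 H:2 O:1
  CH(C2H5) → C:3 H:6
  CH2 → C:1 H:2
  CH2 → C:1 H:2
  CH2 → C:1 H:2
  CH(OH) → C:1 H:2 O:1
  CH3 → C:1 H:3
Element totals:
  C: 11
  H: 24
  O: 2
Molecular formula: C11H24O2.
gcd of subscripts (11, 24, 2) = 1, so the empirical formula equals the molecular formula.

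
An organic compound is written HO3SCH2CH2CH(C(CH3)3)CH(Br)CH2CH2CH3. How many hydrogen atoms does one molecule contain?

Atom tally by fragment:
  HO3SCH2 → C:1 H:3 S:1 O:3
  CH2 → C:1 H:2
  CH(C(CH3)3) → C:5 H:10
  CH(Br) → C:1 H:1 Br:1
  CH2 → C:1 H:2
  CH2 → C:1 H:2
  CH3 → C:1 H:3
Element totals:
  C: 11
  H: 23
  Br: 1
  O: 3
  S: 1

23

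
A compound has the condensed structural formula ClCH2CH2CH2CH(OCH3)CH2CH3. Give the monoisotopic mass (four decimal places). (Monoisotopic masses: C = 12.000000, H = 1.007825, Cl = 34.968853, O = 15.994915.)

150.0811

Element totals:
  C: 7
  H: 15
  Cl: 1
  O: 1
Molecular formula: C7H15ClO.
  M = 7(12.0) + 15(1.007825) + 34.968853 + 15.994915
    = 84.000000 + 15.117375 + 34.968853 + 15.994915 = 150.081143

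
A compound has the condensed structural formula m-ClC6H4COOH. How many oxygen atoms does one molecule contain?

2

Element totals:
  C: 7
  H: 5
  Cl: 1
  O: 2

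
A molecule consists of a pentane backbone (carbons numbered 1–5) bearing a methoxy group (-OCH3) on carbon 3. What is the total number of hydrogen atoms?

14

Atom tally by fragment:
  CH3 → C:1 H:3
  CH2 → C:1 H:2
  CH(OCH3) → C:2 H:4 O:1
  CH2 → C:1 H:2
  CH3 → C:1 H:3
Element totals:
  C: 6
  H: 14
  O: 1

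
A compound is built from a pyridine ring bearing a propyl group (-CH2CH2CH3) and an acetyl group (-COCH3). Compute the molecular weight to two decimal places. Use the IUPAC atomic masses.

163.22 g/mol

Atom tally by fragment:
  pyridine ring core → C:5 H:5 N:1
  (− 2 ring H displaced by substituents)
  + CH2CH2CH3 → C:3 H:7
  + COCH3 → C:2 H:3 O:1
Element totals:
  C: 10
  H: 13
  N: 1
  O: 1
Molecular formula: C10H13NO.
  M = 10(12.011) + 13(1.008) + 14.007 + 15.999
    = 120.110 + 13.104 + 14.007 + 15.999 = 163.220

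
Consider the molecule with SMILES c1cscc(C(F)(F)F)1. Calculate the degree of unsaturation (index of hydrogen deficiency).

Atom tally by fragment:
  thiophene ring core → C:4 H:4 S:1
  (− 1 ring H displaced by substituents)
  + CF3 → C:1 F:3
Element totals:
  C: 5
  H: 3
  F: 3
  S: 1
Molecular formula: C5H3F3S.
DoU = (2C + 2 + N − H − X) / 2 = (2·5 + 2 + 0 − 3 − 3) / 2 = 3.

3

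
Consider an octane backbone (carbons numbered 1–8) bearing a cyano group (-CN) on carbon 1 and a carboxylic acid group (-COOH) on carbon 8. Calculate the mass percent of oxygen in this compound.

Atom tally by fragment:
  NCCH2 → C:2 H:2 N:1
  CH2 → C:1 H:2
  CH2 → C:1 H:2
  CH2 → C:1 H:2
  CH2 → C:1 H:2
  CH2 → C:1 H:2
  CH2 → C:1 H:2
  CH2COOH → C:2 H:3 O:2
Element totals:
  C: 10
  H: 17
  N: 1
  O: 2
Molecular formula: C10H17NO2.
Molar mass = 183.251 g/mol.
Mass from O: 2 × 15.999 = 31.998 g/mol.
%O = 31.998 / 183.251 × 100 = 17.46%.

17.46%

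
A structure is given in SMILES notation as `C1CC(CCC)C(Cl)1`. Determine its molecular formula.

Atom tally by fragment:
  cyclobutane ring core → C:4 H:8
  (− 2 ring H displaced by substituents)
  + CH2CH2CH3 → C:3 H:7
  + Cl → Cl:1
Element totals:
  C: 7
  H: 13
  Cl: 1

C7H13Cl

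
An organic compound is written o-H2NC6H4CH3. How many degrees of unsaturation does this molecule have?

4

Atom tally by fragment:
  benzene ring core → C:6 H:6
  (− 2 ring H displaced by substituents)
  + NH2 → N:1 H:2
  + CH3 → C:1 H:3
Element totals:
  C: 7
  H: 9
  N: 1
Molecular formula: C7H9N.
DoU = (2C + 2 + N − H − X) / 2 = (2·7 + 2 + 1 − 9 − 0) / 2 = 4.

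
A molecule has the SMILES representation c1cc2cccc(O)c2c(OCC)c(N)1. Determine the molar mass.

203.24 g/mol

Atom tally by fragment:
  naphthalene ring system core → C:10 H:8
  (− 3 ring H displaced by substituents)
  + OH → O:1 H:1
  + OC2H5 → C:2 H:5 O:1
  + NH2 → N:1 H:2
Element totals:
  C: 12
  H: 13
  N: 1
  O: 2
Molecular formula: C12H13NO2.
  M = 12(12.011) + 13(1.008) + 14.007 + 2(15.999)
    = 144.132 + 13.104 + 14.007 + 31.998 = 203.241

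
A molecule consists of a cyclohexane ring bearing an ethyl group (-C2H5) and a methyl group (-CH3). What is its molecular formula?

C9H18

Atom tally by fragment:
  cyclohexane ring core → C:6 H:12
  (− 2 ring H displaced by substituents)
  + C2H5 → C:2 H:5
  + CH3 → C:1 H:3
Element totals:
  C: 9
  H: 18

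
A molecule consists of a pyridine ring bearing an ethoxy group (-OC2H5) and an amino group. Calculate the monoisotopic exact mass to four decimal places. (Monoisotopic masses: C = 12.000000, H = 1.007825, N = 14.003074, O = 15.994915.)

138.0793

Atom tally by fragment:
  pyridine ring core → C:5 H:5 N:1
  (− 2 ring H displaced by substituents)
  + OC2H5 → C:2 H:5 O:1
  + NH2 → N:1 H:2
Element totals:
  C: 7
  H: 10
  N: 2
  O: 1
Molecular formula: C7H10N2O.
  M = 7(12.0) + 10(1.007825) + 2(14.003074) + 15.994915
    = 84.000000 + 10.078250 + 28.006148 + 15.994915 = 138.079313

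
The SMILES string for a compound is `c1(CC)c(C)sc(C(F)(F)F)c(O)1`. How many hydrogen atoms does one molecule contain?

9

Atom tally by fragment:
  thiophene ring core → C:4 H:4 S:1
  (− 4 ring H displaced by substituents)
  + C2H5 → C:2 H:5
  + CH3 → C:1 H:3
  + CF3 → C:1 F:3
  + OH → O:1 H:1
Element totals:
  C: 8
  H: 9
  F: 3
  O: 1
  S: 1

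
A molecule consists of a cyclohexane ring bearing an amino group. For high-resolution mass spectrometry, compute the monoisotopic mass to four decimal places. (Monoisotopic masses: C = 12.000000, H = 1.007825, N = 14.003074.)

Atom tally by fragment:
  cyclohexane ring core → C:6 H:12
  (− 1 ring H displaced by substituents)
  + NH2 → N:1 H:2
Element totals:
  C: 6
  H: 13
  N: 1
Molecular formula: C6H13N.
  M = 6(12.0) + 13(1.007825) + 14.003074
    = 72.000000 + 13.101725 + 14.003074 = 99.104799

99.1048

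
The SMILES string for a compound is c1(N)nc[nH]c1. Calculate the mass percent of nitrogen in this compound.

Atom tally by fragment:
  imidazole ring core → C:3 H:4 N:2
  (− 1 ring H displaced by substituents)
  + NH2 → N:1 H:2
Element totals:
  C: 3
  H: 5
  N: 3
Molecular formula: C3H5N3.
Molar mass = 83.094 g/mol.
Mass from N: 3 × 14.007 = 42.021 g/mol.
%N = 42.021 / 83.094 × 100 = 50.57%.

50.57%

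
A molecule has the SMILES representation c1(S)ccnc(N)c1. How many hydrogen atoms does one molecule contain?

6

Atom tally by fragment:
  pyridine ring core → C:5 H:5 N:1
  (− 2 ring H displaced by substituents)
  + SH → S:1 H:1
  + NH2 → N:1 H:2
Element totals:
  C: 5
  H: 6
  N: 2
  S: 1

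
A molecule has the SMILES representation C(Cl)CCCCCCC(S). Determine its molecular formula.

C8H17ClS

Atom tally by fragment:
  ClCH2 → C:1 H:2 Cl:1
  CH2 → C:1 H:2
  CH2 → C:1 H:2
  CH2 → C:1 H:2
  CH2 → C:1 H:2
  CH2 → C:1 H:2
  CH2 → C:1 H:2
  CH2SH → C:1 H:3 S:1
Element totals:
  C: 8
  H: 17
  Cl: 1
  S: 1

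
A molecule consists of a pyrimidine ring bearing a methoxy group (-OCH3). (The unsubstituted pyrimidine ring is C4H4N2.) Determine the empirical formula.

C5H6N2O

Atom tally by fragment:
  pyrimidine ring core → C:4 H:4 N:2
  (− 1 ring H displaced by substituents)
  + OCH3 → C:1 H:3 O:1
Element totals:
  C: 5
  H: 6
  N: 2
  O: 1
Molecular formula: C5H6N2O.
gcd of subscripts (5, 6, 2, 1) = 1, so the empirical formula equals the molecular formula.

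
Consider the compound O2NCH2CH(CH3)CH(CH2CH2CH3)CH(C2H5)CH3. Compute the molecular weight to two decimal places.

201.31 g/mol

Element totals:
  C: 11
  H: 23
  N: 1
  O: 2
Molecular formula: C11H23NO2.
  M = 11(12.011) + 23(1.008) + 14.007 + 2(15.999)
    = 132.121 + 23.184 + 14.007 + 31.998 = 201.310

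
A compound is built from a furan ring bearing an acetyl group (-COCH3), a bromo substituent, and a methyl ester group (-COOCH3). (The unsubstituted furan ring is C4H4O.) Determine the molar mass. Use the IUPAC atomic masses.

Atom tally by fragment:
  furan ring core → C:4 H:4 O:1
  (− 3 ring H displaced by substituents)
  + COCH3 → C:2 H:3 O:1
  + Br → Br:1
  + COOCH3 → C:2 H:3 O:2
Element totals:
  C: 8
  H: 7
  Br: 1
  O: 4
Molecular formula: C8H7BrO4.
  M = 8(12.011) + 7(1.008) + 79.904 + 4(15.999)
    = 96.088 + 7.056 + 79.904 + 63.996 = 247.044

247.04 g/mol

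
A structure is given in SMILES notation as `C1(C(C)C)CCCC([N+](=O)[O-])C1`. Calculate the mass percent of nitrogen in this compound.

8.18%

Atom tally by fragment:
  cyclohexane ring core → C:6 H:12
  (− 2 ring H displaced by substituents)
  + CH(CH3)2 → C:3 H:7
  + NO2 → N:1 O:2
Element totals:
  C: 9
  H: 17
  N: 1
  O: 2
Molecular formula: C9H17NO2.
Molar mass = 171.240 g/mol.
Mass from N: 1 × 14.007 = 14.007 g/mol.
%N = 14.007 / 171.240 × 100 = 8.18%.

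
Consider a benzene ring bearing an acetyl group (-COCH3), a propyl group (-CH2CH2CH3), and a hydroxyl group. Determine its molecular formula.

Atom tally by fragment:
  benzene ring core → C:6 H:6
  (− 3 ring H displaced by substituents)
  + COCH3 → C:2 H:3 O:1
  + CH2CH2CH3 → C:3 H:7
  + OH → O:1 H:1
Element totals:
  C: 11
  H: 14
  O: 2

C11H14O2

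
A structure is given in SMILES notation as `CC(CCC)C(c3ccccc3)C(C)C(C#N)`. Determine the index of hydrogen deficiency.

6

Atom tally by fragment:
  CH3 → C:1 H:3
  CH(CH2CH2CH3) → C:4 H:8
  CH(C6H5) → C:7 H:6
  CH(CH3) → C:2 H:4
  CH2CN → C:2 H:2 N:1
Element totals:
  C: 16
  H: 23
  N: 1
Molecular formula: C16H23N.
DoU = (2C + 2 + N − H − X) / 2 = (2·16 + 2 + 1 − 23 − 0) / 2 = 6.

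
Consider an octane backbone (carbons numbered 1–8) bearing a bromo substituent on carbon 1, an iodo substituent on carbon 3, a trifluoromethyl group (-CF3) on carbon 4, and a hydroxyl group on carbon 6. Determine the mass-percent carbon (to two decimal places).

26.82%

Atom tally by fragment:
  BrCH2 → C:1 H:2 Br:1
  CH2 → C:1 H:2
  CH(I) → C:1 H:1 I:1
  CH(CF3) → C:2 H:1 F:3
  CH2 → C:1 H:2
  CH(OH) → C:1 H:2 O:1
  CH2 → C:1 H:2
  CH3 → C:1 H:3
Element totals:
  C: 9
  H: 15
  Br: 1
  F: 3
  I: 1
  O: 1
Molecular formula: C9H15BrF3IO.
Molar mass = 403.020 g/mol.
Mass from C: 9 × 12.011 = 108.099 g/mol.
%C = 108.099 / 403.020 × 100 = 26.82%.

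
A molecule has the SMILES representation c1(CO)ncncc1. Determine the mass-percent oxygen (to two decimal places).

14.53%

Atom tally by fragment:
  pyrimidine ring core → C:4 H:4 N:2
  (− 1 ring H displaced by substituents)
  + CH2OH → C:1 H:3 O:1
Element totals:
  C: 5
  H: 6
  N: 2
  O: 1
Molecular formula: C5H6N2O.
Molar mass = 110.116 g/mol.
Mass from O: 1 × 15.999 = 15.999 g/mol.
%O = 15.999 / 110.116 × 100 = 14.53%.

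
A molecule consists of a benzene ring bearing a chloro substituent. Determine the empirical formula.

C6H5Cl

Atom tally by fragment:
  benzene ring core → C:6 H:6
  (− 1 ring H displaced by substituents)
  + Cl → Cl:1
Element totals:
  C: 6
  H: 5
  Cl: 1
Molecular formula: C6H5Cl.
gcd of subscripts (6, 1, 5) = 1, so the empirical formula equals the molecular formula.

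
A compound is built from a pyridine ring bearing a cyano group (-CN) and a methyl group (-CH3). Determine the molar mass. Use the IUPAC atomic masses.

118.14 g/mol

Atom tally by fragment:
  pyridine ring core → C:5 H:5 N:1
  (− 2 ring H displaced by substituents)
  + CN → C:1 N:1
  + CH3 → C:1 H:3
Element totals:
  C: 7
  H: 6
  N: 2
Molecular formula: C7H6N2.
  M = 7(12.011) + 6(1.008) + 2(14.007)
    = 84.077 + 6.048 + 28.014 = 118.139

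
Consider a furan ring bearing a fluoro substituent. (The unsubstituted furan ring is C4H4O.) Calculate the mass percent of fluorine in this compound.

Atom tally by fragment:
  furan ring core → C:4 H:4 O:1
  (− 1 ring H displaced by substituents)
  + F → F:1
Element totals:
  C: 4
  H: 3
  F: 1
  O: 1
Molecular formula: C4H3FO.
Molar mass = 86.065 g/mol.
Mass from F: 1 × 18.998 = 18.998 g/mol.
%F = 18.998 / 86.065 × 100 = 22.07%.

22.07%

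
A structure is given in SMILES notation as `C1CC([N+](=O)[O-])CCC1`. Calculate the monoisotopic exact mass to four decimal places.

129.0790

Atom tally by fragment:
  cyclohexane ring core → C:6 H:12
  (− 1 ring H displaced by substituents)
  + NO2 → N:1 O:2
Element totals:
  C: 6
  H: 11
  N: 1
  O: 2
Molecular formula: C6H11NO2.
  M = 6(12.0) + 11(1.007825) + 14.003074 + 2(15.994915)
    = 72.000000 + 11.086075 + 14.003074 + 31.989830 = 129.078979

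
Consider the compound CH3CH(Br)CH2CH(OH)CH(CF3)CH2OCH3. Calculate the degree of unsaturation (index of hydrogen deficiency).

Element totals:
  C: 8
  H: 14
  Br: 1
  F: 3
  O: 2
Molecular formula: C8H14BrF3O2.
DoU = (2C + 2 + N − H − X) / 2 = (2·8 + 2 + 0 − 14 − 4) / 2 = 0.

0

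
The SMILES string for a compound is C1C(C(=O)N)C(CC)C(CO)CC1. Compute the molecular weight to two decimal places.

Atom tally by fragment:
  cyclohexane ring core → C:6 H:12
  (− 3 ring H displaced by substituents)
  + CONH2 → C:1 H:2 O:1 N:1
  + C2H5 → C:2 H:5
  + CH2OH → C:1 H:3 O:1
Element totals:
  C: 10
  H: 19
  N: 1
  O: 2
Molecular formula: C10H19NO2.
  M = 10(12.011) + 19(1.008) + 14.007 + 2(15.999)
    = 120.110 + 19.152 + 14.007 + 31.998 = 185.267

185.27 g/mol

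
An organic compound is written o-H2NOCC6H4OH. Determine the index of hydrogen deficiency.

5

Element totals:
  C: 7
  H: 7
  N: 1
  O: 2
Molecular formula: C7H7NO2.
DoU = (2C + 2 + N − H − X) / 2 = (2·7 + 2 + 1 − 7 − 0) / 2 = 5.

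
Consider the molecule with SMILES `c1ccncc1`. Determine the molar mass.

Atom tally by fragment:
  pyridine ring core → C:5 H:5 N:1
Element totals:
  C: 5
  H: 5
  N: 1
Molecular formula: C5H5N.
  M = 5(12.011) + 5(1.008) + 14.007
    = 60.055 + 5.040 + 14.007 = 79.102

79.10 g/mol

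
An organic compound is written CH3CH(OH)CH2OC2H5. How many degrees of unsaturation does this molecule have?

Atom tally by fragment:
  CH3 → C:1 H:3
  CH(OH) → C:1 H:2 O:1
  CH2OC2H5 → C:3 H:7 O:1
Element totals:
  C: 5
  H: 12
  O: 2
Molecular formula: C5H12O2.
DoU = (2C + 2 + N − H − X) / 2 = (2·5 + 2 + 0 − 12 − 0) / 2 = 0.

0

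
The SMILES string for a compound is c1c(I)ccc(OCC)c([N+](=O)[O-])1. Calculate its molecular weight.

293.06 g/mol

Atom tally by fragment:
  benzene ring core → C:6 H:6
  (− 3 ring H displaced by substituents)
  + I → I:1
  + OC2H5 → C:2 H:5 O:1
  + NO2 → N:1 O:2
Element totals:
  C: 8
  H: 8
  I: 1
  N: 1
  O: 3
Molecular formula: C8H8INO3.
  M = 8(12.011) + 8(1.008) + 126.904 + 14.007 + 3(15.999)
    = 96.088 + 8.064 + 126.904 + 14.007 + 47.997 = 293.060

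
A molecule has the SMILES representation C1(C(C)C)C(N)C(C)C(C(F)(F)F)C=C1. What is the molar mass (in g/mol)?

Atom tally by fragment:
  cyclohexene ring core → C:6 H:10
  (− 4 ring H displaced by substituents)
  + CH(CH3)2 → C:3 H:7
  + NH2 → N:1 H:2
  + CH3 → C:1 H:3
  + CF3 → C:1 F:3
Element totals:
  C: 11
  H: 18
  F: 3
  N: 1
Molecular formula: C11H18F3N.
  M = 11(12.011) + 18(1.008) + 3(18.998) + 14.007
    = 132.121 + 18.144 + 56.994 + 14.007 = 221.266

221.27 g/mol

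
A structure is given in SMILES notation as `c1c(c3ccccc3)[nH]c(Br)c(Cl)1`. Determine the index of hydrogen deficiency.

7

Atom tally by fragment:
  pyrrole ring core → C:4 H:5 N:1
  (− 3 ring H displaced by substituents)
  + C6H5 → C:6 H:5
  + Br → Br:1
  + Cl → Cl:1
Element totals:
  C: 10
  H: 7
  Br: 1
  Cl: 1
  N: 1
Molecular formula: C10H7BrClN.
DoU = (2C + 2 + N − H − X) / 2 = (2·10 + 2 + 1 − 7 − 2) / 2 = 7.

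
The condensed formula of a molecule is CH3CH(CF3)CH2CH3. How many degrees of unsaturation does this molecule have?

Atom tally by fragment:
  CH3 → C:1 H:3
  CH(CF3) → C:2 H:1 F:3
  CH2 → C:1 H:2
  CH3 → C:1 H:3
Element totals:
  C: 5
  H: 9
  F: 3
Molecular formula: C5H9F3.
DoU = (2C + 2 + N − H − X) / 2 = (2·5 + 2 + 0 − 9 − 3) / 2 = 0.

0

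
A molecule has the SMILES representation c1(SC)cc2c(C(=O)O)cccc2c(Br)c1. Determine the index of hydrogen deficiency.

Atom tally by fragment:
  naphthalene ring system core → C:10 H:8
  (− 3 ring H displaced by substituents)
  + SCH3 → C:1 H:3 S:1
  + COOH → C:1 H:1 O:2
  + Br → Br:1
Element totals:
  C: 12
  H: 9
  Br: 1
  O: 2
  S: 1
Molecular formula: C12H9BrO2S.
DoU = (2C + 2 + N − H − X) / 2 = (2·12 + 2 + 0 − 9 − 1) / 2 = 8.

8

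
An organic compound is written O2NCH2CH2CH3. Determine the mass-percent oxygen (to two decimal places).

Atom tally by fragment:
  O2NCH2 → C:1 H:2 N:1 O:2
  CH2 → C:1 H:2
  CH3 → C:1 H:3
Element totals:
  C: 3
  H: 7
  N: 1
  O: 2
Molecular formula: C3H7NO2.
Molar mass = 89.094 g/mol.
Mass from O: 2 × 15.999 = 31.998 g/mol.
%O = 31.998 / 89.094 × 100 = 35.91%.

35.91%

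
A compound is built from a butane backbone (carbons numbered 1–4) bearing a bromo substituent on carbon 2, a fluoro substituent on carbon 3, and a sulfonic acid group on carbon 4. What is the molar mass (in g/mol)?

Atom tally by fragment:
  CH3 → C:1 H:3
  CH(Br) → C:1 H:1 Br:1
  CH(F) → C:1 H:1 F:1
  CH2SO3H → C:1 H:3 S:1 O:3
Element totals:
  C: 4
  H: 8
  Br: 1
  F: 1
  O: 3
  S: 1
Molecular formula: C4H8BrFO3S.
  M = 4(12.011) + 8(1.008) + 79.904 + 18.998 + 3(15.999) + 32.06
    = 48.044 + 8.064 + 79.904 + 18.998 + 47.997 + 32.060 = 235.067

235.07 g/mol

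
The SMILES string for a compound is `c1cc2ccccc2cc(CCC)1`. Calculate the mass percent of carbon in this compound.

Atom tally by fragment:
  naphthalene ring system core → C:10 H:8
  (− 1 ring H displaced by substituents)
  + CH2CH2CH3 → C:3 H:7
Element totals:
  C: 13
  H: 14
Molecular formula: C13H14.
Molar mass = 170.255 g/mol.
Mass from C: 13 × 12.011 = 156.143 g/mol.
%C = 156.143 / 170.255 × 100 = 91.71%.

91.71%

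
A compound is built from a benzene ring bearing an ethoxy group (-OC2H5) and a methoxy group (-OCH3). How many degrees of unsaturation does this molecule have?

4

Atom tally by fragment:
  benzene ring core → C:6 H:6
  (− 2 ring H displaced by substituents)
  + OC2H5 → C:2 H:5 O:1
  + OCH3 → C:1 H:3 O:1
Element totals:
  C: 9
  H: 12
  O: 2
Molecular formula: C9H12O2.
DoU = (2C + 2 + N − H − X) / 2 = (2·9 + 2 + 0 − 12 − 0) / 2 = 4.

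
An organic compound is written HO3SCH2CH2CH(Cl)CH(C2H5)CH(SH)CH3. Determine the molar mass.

Atom tally by fragment:
  HO3SCH2 → C:1 H:3 S:1 O:3
  CH2 → C:1 H:2
  CH(Cl) → C:1 H:1 Cl:1
  CH(C2H5) → C:3 H:6
  CH(SH) → C:1 H:2 S:1
  CH3 → C:1 H:3
Element totals:
  C: 8
  H: 17
  Cl: 1
  O: 3
  S: 2
Molecular formula: C8H17ClO3S2.
  M = 8(12.011) + 17(1.008) + 35.45 + 3(15.999) + 2(32.06)
    = 96.088 + 17.136 + 35.450 + 47.997 + 64.120 = 260.791

260.79 g/mol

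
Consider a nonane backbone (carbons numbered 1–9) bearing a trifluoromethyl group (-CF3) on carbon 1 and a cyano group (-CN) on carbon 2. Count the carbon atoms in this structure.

Atom tally by fragment:
  F3CCH2 → C:2 H:2 F:3
  CH(CN) → C:2 H:1 N:1
  CH2 → C:1 H:2
  CH2 → C:1 H:2
  CH2 → C:1 H:2
  CH2 → C:1 H:2
  CH2 → C:1 H:2
  CH2 → C:1 H:2
  CH3 → C:1 H:3
Element totals:
  C: 11
  H: 18
  F: 3
  N: 1

11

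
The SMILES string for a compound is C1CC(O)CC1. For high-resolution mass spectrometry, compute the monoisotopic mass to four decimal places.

86.0732

Atom tally by fragment:
  cyclopentane ring core → C:5 H:10
  (− 1 ring H displaced by substituents)
  + OH → O:1 H:1
Element totals:
  C: 5
  H: 10
  O: 1
Molecular formula: C5H10O.
  M = 5(12.0) + 10(1.007825) + 15.994915
    = 60.000000 + 10.078250 + 15.994915 = 86.073165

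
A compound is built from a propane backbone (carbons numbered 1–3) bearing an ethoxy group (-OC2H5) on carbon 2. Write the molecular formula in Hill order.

Atom tally by fragment:
  CH3 → C:1 H:3
  CH(OC2H5) → C:3 H:6 O:1
  CH3 → C:1 H:3
Element totals:
  C: 5
  H: 12
  O: 1

C5H12O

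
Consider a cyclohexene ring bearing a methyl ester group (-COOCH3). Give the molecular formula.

C8H12O2

Atom tally by fragment:
  cyclohexene ring core → C:6 H:10
  (− 1 ring H displaced by substituents)
  + COOCH3 → C:2 H:3 O:2
Element totals:
  C: 8
  H: 12
  O: 2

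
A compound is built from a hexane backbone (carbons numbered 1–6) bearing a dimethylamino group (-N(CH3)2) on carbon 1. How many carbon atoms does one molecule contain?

8

Atom tally by fragment:
  (CH3)2NCH2 → C:3 H:8 N:1
  CH2 → C:1 H:2
  CH2 → C:1 H:2
  CH2 → C:1 H:2
  CH2 → C:1 H:2
  CH3 → C:1 H:3
Element totals:
  C: 8
  H: 19
  N: 1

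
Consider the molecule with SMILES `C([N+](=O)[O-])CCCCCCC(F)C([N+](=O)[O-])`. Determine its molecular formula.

Atom tally by fragment:
  O2NCH2 → C:1 H:2 N:1 O:2
  CH2 → C:1 H:2
  CH2 → C:1 H:2
  CH2 → C:1 H:2
  CH2 → C:1 H:2
  CH2 → C:1 H:2
  CH2 → C:1 H:2
  CH(F) → C:1 H:1 F:1
  CH2NO2 → C:1 H:2 N:1 O:2
Element totals:
  C: 9
  H: 17
  F: 1
  N: 2
  O: 4

C9H17FN2O4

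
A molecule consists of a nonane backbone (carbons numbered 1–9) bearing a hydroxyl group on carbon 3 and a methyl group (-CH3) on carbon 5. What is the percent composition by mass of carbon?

75.88%

Atom tally by fragment:
  CH3 → C:1 H:3
  CH2 → C:1 H:2
  CH(OH) → C:1 H:2 O:1
  CH2 → C:1 H:2
  CH(CH3) → C:2 H:4
  CH2 → C:1 H:2
  CH2 → C:1 H:2
  CH2 → C:1 H:2
  CH3 → C:1 H:3
Element totals:
  C: 10
  H: 22
  O: 1
Molecular formula: C10H22O.
Molar mass = 158.285 g/mol.
Mass from C: 10 × 12.011 = 120.110 g/mol.
%C = 120.110 / 158.285 × 100 = 75.88%.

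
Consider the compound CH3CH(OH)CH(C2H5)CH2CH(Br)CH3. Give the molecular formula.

Atom tally by fragment:
  CH3 → C:1 H:3
  CH(OH) → C:1 H:2 O:1
  CH(C2H5) → C:3 H:6
  CH2 → C:1 H:2
  CH(Br) → C:1 H:1 Br:1
  CH3 → C:1 H:3
Element totals:
  C: 8
  H: 17
  Br: 1
  O: 1

C8H17BrO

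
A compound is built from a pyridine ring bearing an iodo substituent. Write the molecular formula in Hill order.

Atom tally by fragment:
  pyridine ring core → C:5 H:5 N:1
  (− 1 ring H displaced by substituents)
  + I → I:1
Element totals:
  C: 5
  H: 4
  I: 1
  N: 1

C5H4IN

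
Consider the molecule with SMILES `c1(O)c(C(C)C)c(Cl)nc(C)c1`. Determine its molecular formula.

Atom tally by fragment:
  pyridine ring core → C:5 H:5 N:1
  (− 4 ring H displaced by substituents)
  + OH → O:1 H:1
  + CH(CH3)2 → C:3 H:7
  + Cl → Cl:1
  + CH3 → C:1 H:3
Element totals:
  C: 9
  H: 12
  Cl: 1
  N: 1
  O: 1

C9H12ClNO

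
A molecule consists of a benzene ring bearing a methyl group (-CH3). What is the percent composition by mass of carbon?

Atom tally by fragment:
  benzene ring core → C:6 H:6
  (− 1 ring H displaced by substituents)
  + CH3 → C:1 H:3
Element totals:
  C: 7
  H: 8
Molecular formula: C7H8.
Molar mass = 92.141 g/mol.
Mass from C: 7 × 12.011 = 84.077 g/mol.
%C = 84.077 / 92.141 × 100 = 91.25%.

91.25%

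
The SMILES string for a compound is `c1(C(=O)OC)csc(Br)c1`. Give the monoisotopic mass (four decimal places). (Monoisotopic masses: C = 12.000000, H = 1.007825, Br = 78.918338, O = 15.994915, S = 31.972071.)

219.9194

Atom tally by fragment:
  thiophene ring core → C:4 H:4 S:1
  (− 2 ring H displaced by substituents)
  + COOCH3 → C:2 H:3 O:2
  + Br → Br:1
Element totals:
  C: 6
  H: 5
  Br: 1
  O: 2
  S: 1
Molecular formula: C6H5BrO2S.
  M = 6(12.0) + 5(1.007825) + 78.918338 + 2(15.994915) + 31.972071
    = 72.000000 + 5.039125 + 78.918338 + 31.989830 + 31.972071 = 219.919364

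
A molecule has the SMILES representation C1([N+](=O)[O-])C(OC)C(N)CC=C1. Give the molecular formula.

C7H12N2O3

Atom tally by fragment:
  cyclohexene ring core → C:6 H:10
  (− 3 ring H displaced by substituents)
  + NO2 → N:1 O:2
  + OCH3 → C:1 H:3 O:1
  + NH2 → N:1 H:2
Element totals:
  C: 7
  H: 12
  N: 2
  O: 3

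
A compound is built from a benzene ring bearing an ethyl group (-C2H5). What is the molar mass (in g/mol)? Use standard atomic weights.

Atom tally by fragment:
  benzene ring core → C:6 H:6
  (− 1 ring H displaced by substituents)
  + C2H5 → C:2 H:5
Element totals:
  C: 8
  H: 10
Molecular formula: C8H10.
  M = 8(12.011) + 10(1.008)
    = 96.088 + 10.080 = 106.168

106.17 g/mol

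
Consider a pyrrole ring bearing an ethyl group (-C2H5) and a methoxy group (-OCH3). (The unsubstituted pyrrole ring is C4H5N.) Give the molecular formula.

Atom tally by fragment:
  pyrrole ring core → C:4 H:5 N:1
  (− 2 ring H displaced by substituents)
  + C2H5 → C:2 H:5
  + OCH3 → C:1 H:3 O:1
Element totals:
  C: 7
  H: 11
  N: 1
  O: 1

C7H11NO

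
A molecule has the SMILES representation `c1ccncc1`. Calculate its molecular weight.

Atom tally by fragment:
  pyridine ring core → C:5 H:5 N:1
Element totals:
  C: 5
  H: 5
  N: 1
Molecular formula: C5H5N.
  M = 5(12.011) + 5(1.008) + 14.007
    = 60.055 + 5.040 + 14.007 = 79.102

79.10 g/mol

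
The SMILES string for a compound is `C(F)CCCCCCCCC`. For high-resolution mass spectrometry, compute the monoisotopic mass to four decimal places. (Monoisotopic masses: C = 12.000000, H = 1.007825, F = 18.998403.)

Atom tally by fragment:
  FCH2 → C:1 H:2 F:1
  CH2 → C:1 H:2
  CH2 → C:1 H:2
  CH2 → C:1 H:2
  CH2 → C:1 H:2
  CH2 → C:1 H:2
  CH2 → C:1 H:2
  CH2 → C:1 H:2
  CH2 → C:1 H:2
  CH3 → C:1 H:3
Element totals:
  C: 10
  H: 21
  F: 1
Molecular formula: C10H21F.
  M = 10(12.0) + 21(1.007825) + 18.998403
    = 120.000000 + 21.164325 + 18.998403 = 160.162728

160.1627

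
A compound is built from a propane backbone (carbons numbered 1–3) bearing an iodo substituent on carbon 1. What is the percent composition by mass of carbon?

21.20%

Atom tally by fragment:
  ICH2 → C:1 H:2 I:1
  CH2 → C:1 H:2
  CH3 → C:1 H:3
Element totals:
  C: 3
  H: 7
  I: 1
Molecular formula: C3H7I.
Molar mass = 169.993 g/mol.
Mass from C: 3 × 12.011 = 36.033 g/mol.
%C = 36.033 / 169.993 × 100 = 21.20%.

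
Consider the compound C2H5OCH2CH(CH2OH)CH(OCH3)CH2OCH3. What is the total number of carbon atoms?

9

Atom tally by fragment:
  C2H5OCH2 → C:3 H:7 O:1
  CH(CH2OH) → C:2 H:4 O:1
  CH(OCH3) → C:2 H:4 O:1
  CH2OCH3 → C:2 H:5 O:1
Element totals:
  C: 9
  H: 20
  O: 4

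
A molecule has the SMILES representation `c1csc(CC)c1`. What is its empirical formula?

C6H8S

Atom tally by fragment:
  thiophene ring core → C:4 H:4 S:1
  (− 1 ring H displaced by substituents)
  + C2H5 → C:2 H:5
Element totals:
  C: 6
  H: 8
  S: 1
Molecular formula: C6H8S.
gcd of subscripts (6, 8, 1) = 1, so the empirical formula equals the molecular formula.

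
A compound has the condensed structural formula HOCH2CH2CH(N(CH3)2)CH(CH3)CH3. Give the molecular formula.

C8H19NO

Atom tally by fragment:
  HOCH2CH2 → C:2 H:5 O:1
  CH(N(CH3)2) → C:3 H:7 N:1
  CH(CH3) → C:2 H:4
  CH3 → C:1 H:3
Element totals:
  C: 8
  H: 19
  N: 1
  O: 1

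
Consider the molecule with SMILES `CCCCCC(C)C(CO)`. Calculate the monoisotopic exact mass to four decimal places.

144.1514

Atom tally by fragment:
  CH3 → C:1 H:3
  CH2 → C:1 H:2
  CH2 → C:1 H:2
  CH2 → C:1 H:2
  CH2 → C:1 H:2
  CH(CH3) → C:2 H:4
  CH2CH2OH → C:2 H:5 O:1
Element totals:
  C: 9
  H: 20
  O: 1
Molecular formula: C9H20O.
  M = 9(12.0) + 20(1.007825) + 15.994915
    = 108.000000 + 20.156500 + 15.994915 = 144.151415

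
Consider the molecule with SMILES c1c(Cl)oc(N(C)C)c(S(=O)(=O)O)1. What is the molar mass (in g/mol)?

Atom tally by fragment:
  furan ring core → C:4 H:4 O:1
  (− 3 ring H displaced by substituents)
  + Cl → Cl:1
  + N(CH3)2 → N:1 C:2 H:6
  + SO3H → S:1 O:3 H:1
Element totals:
  C: 6
  H: 8
  Cl: 1
  N: 1
  O: 4
  S: 1
Molecular formula: C6H8ClNO4S.
  M = 6(12.011) + 8(1.008) + 35.45 + 14.007 + 4(15.999) + 32.06
    = 72.066 + 8.064 + 35.450 + 14.007 + 63.996 + 32.060 = 225.643

225.64 g/mol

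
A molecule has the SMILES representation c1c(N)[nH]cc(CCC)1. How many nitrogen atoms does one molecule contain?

Atom tally by fragment:
  pyrrole ring core → C:4 H:5 N:1
  (− 2 ring H displaced by substituents)
  + NH2 → N:1 H:2
  + CH2CH2CH3 → C:3 H:7
Element totals:
  C: 7
  H: 12
  N: 2

2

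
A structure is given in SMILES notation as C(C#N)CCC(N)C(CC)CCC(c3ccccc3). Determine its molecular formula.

Atom tally by fragment:
  NCCH2 → C:2 H:2 N:1
  CH2 → C:1 H:2
  CH2 → C:1 H:2
  CH(NH2) → C:1 H:3 N:1
  CH(C2H5) → C:3 H:6
  CH2 → C:1 H:2
  CH2 → C:1 H:2
  CH2C6H5 → C:7 H:7
Element totals:
  C: 17
  H: 26
  N: 2

C17H26N2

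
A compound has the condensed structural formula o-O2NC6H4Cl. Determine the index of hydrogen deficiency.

5

Atom tally by fragment:
  benzene ring core → C:6 H:6
  (− 2 ring H displaced by substituents)
  + NO2 → N:1 O:2
  + Cl → Cl:1
Element totals:
  C: 6
  H: 4
  Cl: 1
  N: 1
  O: 2
Molecular formula: C6H4ClNO2.
DoU = (2C + 2 + N − H − X) / 2 = (2·6 + 2 + 1 − 4 − 1) / 2 = 5.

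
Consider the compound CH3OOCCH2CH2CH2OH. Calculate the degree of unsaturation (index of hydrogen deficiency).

1

Element totals:
  C: 5
  H: 10
  O: 3
Molecular formula: C5H10O3.
DoU = (2C + 2 + N − H − X) / 2 = (2·5 + 2 + 0 − 10 − 0) / 2 = 1.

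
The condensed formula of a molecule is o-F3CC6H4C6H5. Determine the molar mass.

222.21 g/mol

Atom tally by fragment:
  benzene ring core → C:6 H:6
  (− 2 ring H displaced by substituents)
  + CF3 → C:1 F:3
  + C6H5 → C:6 H:5
Element totals:
  C: 13
  H: 9
  F: 3
Molecular formula: C13H9F3.
  M = 13(12.011) + 9(1.008) + 3(18.998)
    = 156.143 + 9.072 + 56.994 = 222.209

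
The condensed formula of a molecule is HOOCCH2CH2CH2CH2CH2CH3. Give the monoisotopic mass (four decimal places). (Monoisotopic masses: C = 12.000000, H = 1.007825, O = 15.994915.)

130.0994

Atom tally by fragment:
  HOOCCH2 → C:2 H:3 O:2
  CH2 → C:1 H:2
  CH2 → C:1 H:2
  CH2 → C:1 H:2
  CH2 → C:1 H:2
  CH3 → C:1 H:3
Element totals:
  C: 7
  H: 14
  O: 2
Molecular formula: C7H14O2.
  M = 7(12.0) + 14(1.007825) + 2(15.994915)
    = 84.000000 + 14.109550 + 31.989830 = 130.099380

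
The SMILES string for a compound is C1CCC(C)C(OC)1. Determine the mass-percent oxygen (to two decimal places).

Atom tally by fragment:
  cyclopentane ring core → C:5 H:10
  (− 2 ring H displaced by substituents)
  + CH3 → C:1 H:3
  + OCH3 → C:1 H:3 O:1
Element totals:
  C: 7
  H: 14
  O: 1
Molecular formula: C7H14O.
Molar mass = 114.188 g/mol.
Mass from O: 1 × 15.999 = 15.999 g/mol.
%O = 15.999 / 114.188 × 100 = 14.01%.

14.01%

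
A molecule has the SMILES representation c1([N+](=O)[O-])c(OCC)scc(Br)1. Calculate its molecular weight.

Atom tally by fragment:
  thiophene ring core → C:4 H:4 S:1
  (− 3 ring H displaced by substituents)
  + NO2 → N:1 O:2
  + OC2H5 → C:2 H:5 O:1
  + Br → Br:1
Element totals:
  C: 6
  H: 6
  Br: 1
  N: 1
  O: 3
  S: 1
Molecular formula: C6H6BrNO3S.
  M = 6(12.011) + 6(1.008) + 79.904 + 14.007 + 3(15.999) + 32.06
    = 72.066 + 6.048 + 79.904 + 14.007 + 47.997 + 32.060 = 252.082

252.08 g/mol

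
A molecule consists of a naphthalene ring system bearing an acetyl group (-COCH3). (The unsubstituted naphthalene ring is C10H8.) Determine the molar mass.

Atom tally by fragment:
  naphthalene ring system core → C:10 H:8
  (− 1 ring H displaced by substituents)
  + COCH3 → C:2 H:3 O:1
Element totals:
  C: 12
  H: 10
  O: 1
Molecular formula: C12H10O.
  M = 12(12.011) + 10(1.008) + 15.999
    = 144.132 + 10.080 + 15.999 = 170.211

170.21 g/mol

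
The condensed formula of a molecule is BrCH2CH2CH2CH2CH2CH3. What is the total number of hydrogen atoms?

13

Atom tally by fragment:
  BrCH2 → C:1 H:2 Br:1
  CH2 → C:1 H:2
  CH2 → C:1 H:2
  CH2 → C:1 H:2
  CH2 → C:1 H:2
  CH3 → C:1 H:3
Element totals:
  C: 6
  H: 13
  Br: 1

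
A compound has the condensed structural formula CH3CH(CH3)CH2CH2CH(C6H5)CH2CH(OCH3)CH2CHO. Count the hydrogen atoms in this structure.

26

Atom tally by fragment:
  CH3 → C:1 H:3
  CH(CH3) → C:2 H:4
  CH2 → C:1 H:2
  CH2 → C:1 H:2
  CH(C6H5) → C:7 H:6
  CH2 → C:1 H:2
  CH(OCH3) → C:2 H:4 O:1
  CH2CHO → C:2 H:3 O:1
Element totals:
  C: 17
  H: 26
  O: 2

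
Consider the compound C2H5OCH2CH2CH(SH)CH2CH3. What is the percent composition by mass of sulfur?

21.62%

Element totals:
  C: 7
  H: 16
  O: 1
  S: 1
Molecular formula: C7H16OS.
Molar mass = 148.264 g/mol.
Mass from S: 1 × 32.06 = 32.060 g/mol.
%S = 32.060 / 148.264 × 100 = 21.62%.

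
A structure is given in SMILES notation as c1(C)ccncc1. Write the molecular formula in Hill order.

C6H7N

Atom tally by fragment:
  pyridine ring core → C:5 H:5 N:1
  (− 1 ring H displaced by substituents)
  + CH3 → C:1 H:3
Element totals:
  C: 6
  H: 7
  N: 1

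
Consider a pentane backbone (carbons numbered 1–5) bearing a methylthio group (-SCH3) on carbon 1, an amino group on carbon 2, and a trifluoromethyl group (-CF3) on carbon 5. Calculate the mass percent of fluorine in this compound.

Atom tally by fragment:
  CH3SCH2 → C:2 H:5 S:1
  CH(NH2) → C:1 H:3 N:1
  CH2 → C:1 H:2
  CH2 → C:1 H:2
  CH2CF3 → C:2 H:2 F:3
Element totals:
  C: 7
  H: 14
  F: 3
  N: 1
  S: 1
Molecular formula: C7H14F3NS.
Molar mass = 201.250 g/mol.
Mass from F: 3 × 18.998 = 56.994 g/mol.
%F = 56.994 / 201.250 × 100 = 28.32%.

28.32%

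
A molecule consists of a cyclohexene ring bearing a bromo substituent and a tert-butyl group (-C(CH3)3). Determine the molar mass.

Atom tally by fragment:
  cyclohexene ring core → C:6 H:10
  (− 2 ring H displaced by substituents)
  + Br → Br:1
  + C(CH3)3 → C:4 H:9
Element totals:
  C: 10
  H: 17
  Br: 1
Molecular formula: C10H17Br.
  M = 10(12.011) + 17(1.008) + 79.904
    = 120.110 + 17.136 + 79.904 = 217.150

217.15 g/mol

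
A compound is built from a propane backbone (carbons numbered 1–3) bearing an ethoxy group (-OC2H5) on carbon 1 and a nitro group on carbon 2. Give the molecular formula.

Atom tally by fragment:
  C2H5OCH2 → C:3 H:7 O:1
  CH(NO2) → C:1 H:1 N:1 O:2
  CH3 → C:1 H:3
Element totals:
  C: 5
  H: 11
  N: 1
  O: 3

C5H11NO3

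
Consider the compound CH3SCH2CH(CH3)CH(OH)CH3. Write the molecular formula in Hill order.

C6H14OS

Atom tally by fragment:
  CH3SCH2 → C:2 H:5 S:1
  CH(CH3) → C:2 H:4
  CH(OH) → C:1 H:2 O:1
  CH3 → C:1 H:3
Element totals:
  C: 6
  H: 14
  O: 1
  S: 1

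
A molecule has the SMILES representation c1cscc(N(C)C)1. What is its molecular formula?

C6H9NS

Atom tally by fragment:
  thiophene ring core → C:4 H:4 S:1
  (− 1 ring H displaced by substituents)
  + N(CH3)2 → N:1 C:2 H:6
Element totals:
  C: 6
  H: 9
  N: 1
  S: 1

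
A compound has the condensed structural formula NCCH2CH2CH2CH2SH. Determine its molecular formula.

Atom tally by fragment:
  NCCH2 → C:2 H:2 N:1
  CH2 → C:1 H:2
  CH2 → C:1 H:2
  CH2SH → C:1 H:3 S:1
Element totals:
  C: 5
  H: 9
  N: 1
  S: 1

C5H9NS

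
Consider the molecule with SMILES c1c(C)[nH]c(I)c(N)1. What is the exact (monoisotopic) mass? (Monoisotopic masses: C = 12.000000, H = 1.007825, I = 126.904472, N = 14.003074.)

221.9654

Atom tally by fragment:
  pyrrole ring core → C:4 H:5 N:1
  (− 3 ring H displaced by substituents)
  + CH3 → C:1 H:3
  + I → I:1
  + NH2 → N:1 H:2
Element totals:
  C: 5
  H: 7
  I: 1
  N: 2
Molecular formula: C5H7IN2.
  M = 5(12.0) + 7(1.007825) + 126.904472 + 2(14.003074)
    = 60.000000 + 7.054775 + 126.904472 + 28.006148 = 221.965395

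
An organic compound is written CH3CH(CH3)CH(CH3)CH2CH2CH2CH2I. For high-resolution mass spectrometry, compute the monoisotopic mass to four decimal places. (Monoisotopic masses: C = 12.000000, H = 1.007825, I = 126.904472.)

254.0531

Atom tally by fragment:
  CH3 → C:1 H:3
  CH(CH3) → C:2 H:4
  CH(CH3) → C:2 H:4
  CH2 → C:1 H:2
  CH2 → C:1 H:2
  CH2 → C:1 H:2
  CH2I → C:1 H:2 I:1
Element totals:
  C: 9
  H: 19
  I: 1
Molecular formula: C9H19I.
  M = 9(12.0) + 19(1.007825) + 126.904472
    = 108.000000 + 19.148675 + 126.904472 = 254.053147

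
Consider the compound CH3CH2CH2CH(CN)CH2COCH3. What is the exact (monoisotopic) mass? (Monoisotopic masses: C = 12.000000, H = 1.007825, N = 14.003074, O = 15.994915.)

Element totals:
  C: 8
  H: 13
  N: 1
  O: 1
Molecular formula: C8H13NO.
  M = 8(12.0) + 13(1.007825) + 14.003074 + 15.994915
    = 96.000000 + 13.101725 + 14.003074 + 15.994915 = 139.099714

139.0997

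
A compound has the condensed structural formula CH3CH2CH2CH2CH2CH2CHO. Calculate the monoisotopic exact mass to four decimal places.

114.1045

Atom tally by fragment:
  CH3 → C:1 H:3
  CH2 → C:1 H:2
  CH2 → C:1 H:2
  CH2 → C:1 H:2
  CH2 → C:1 H:2
  CH2CHO → C:2 H:3 O:1
Element totals:
  C: 7
  H: 14
  O: 1
Molecular formula: C7H14O.
  M = 7(12.0) + 14(1.007825) + 15.994915
    = 84.000000 + 14.109550 + 15.994915 = 114.104465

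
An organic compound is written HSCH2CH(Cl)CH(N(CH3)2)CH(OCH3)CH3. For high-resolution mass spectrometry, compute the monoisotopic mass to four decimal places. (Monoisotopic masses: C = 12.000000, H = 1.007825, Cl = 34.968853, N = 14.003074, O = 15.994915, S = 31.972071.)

211.0798

Atom tally by fragment:
  HSCH2 → C:1 H:3 S:1
  CH(Cl) → C:1 H:1 Cl:1
  CH(N(CH3)2) → C:3 H:7 N:1
  CH(OCH3) → C:2 H:4 O:1
  CH3 → C:1 H:3
Element totals:
  C: 8
  H: 18
  Cl: 1
  N: 1
  O: 1
  S: 1
Molecular formula: C8H18ClNOS.
  M = 8(12.0) + 18(1.007825) + 34.968853 + 14.003074 + 15.994915 + 31.972071
    = 96.000000 + 18.140850 + 34.968853 + 14.003074 + 15.994915 + 31.972071 = 211.079763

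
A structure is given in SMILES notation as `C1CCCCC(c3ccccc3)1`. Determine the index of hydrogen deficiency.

5

Atom tally by fragment:
  cyclohexane ring core → C:6 H:12
  (− 1 ring H displaced by substituents)
  + C6H5 → C:6 H:5
Element totals:
  C: 12
  H: 16
Molecular formula: C12H16.
DoU = (2C + 2 + N − H − X) / 2 = (2·12 + 2 + 0 − 16 − 0) / 2 = 5.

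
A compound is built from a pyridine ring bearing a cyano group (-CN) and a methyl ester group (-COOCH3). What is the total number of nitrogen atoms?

2

Atom tally by fragment:
  pyridine ring core → C:5 H:5 N:1
  (− 2 ring H displaced by substituents)
  + CN → C:1 N:1
  + COOCH3 → C:2 H:3 O:2
Element totals:
  C: 8
  H: 6
  N: 2
  O: 2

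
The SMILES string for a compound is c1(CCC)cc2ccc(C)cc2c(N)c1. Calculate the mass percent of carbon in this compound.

84.37%

Atom tally by fragment:
  naphthalene ring system core → C:10 H:8
  (− 3 ring H displaced by substituents)
  + CH2CH2CH3 → C:3 H:7
  + CH3 → C:1 H:3
  + NH2 → N:1 H:2
Element totals:
  C: 14
  H: 17
  N: 1
Molecular formula: C14H17N.
Molar mass = 199.297 g/mol.
Mass from C: 14 × 12.011 = 168.154 g/mol.
%C = 168.154 / 199.297 × 100 = 84.37%.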